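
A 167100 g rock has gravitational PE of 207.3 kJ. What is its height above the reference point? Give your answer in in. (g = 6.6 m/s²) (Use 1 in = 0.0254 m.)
Convert to SI: m = 167.1 kg, PE = 207300 J
h = PE/(mg) = 207300/(167.1·6.6) = 187.966 m = 7400 in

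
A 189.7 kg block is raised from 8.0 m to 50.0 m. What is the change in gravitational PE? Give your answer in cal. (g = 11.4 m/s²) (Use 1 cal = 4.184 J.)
ΔPE = mgΔh = (189.7)(11.4)(42.0) = 90828.4 J = 21710 cal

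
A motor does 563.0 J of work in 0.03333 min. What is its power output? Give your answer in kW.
Convert to SI: W = 563.0 J, t = 1.9998 s
P = W/t = 563.0/1.9998 = 281.528 W = 0.2815 kW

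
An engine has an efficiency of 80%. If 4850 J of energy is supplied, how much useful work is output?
W_out = η·W_in = 0.8·4850 = 3880.0 J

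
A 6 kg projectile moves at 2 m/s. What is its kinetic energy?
KE = ½mv² = ½(6)(2)² = 12.0 J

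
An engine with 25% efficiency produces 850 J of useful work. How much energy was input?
W_in = W_out/η = 850/0.25 = 3400 J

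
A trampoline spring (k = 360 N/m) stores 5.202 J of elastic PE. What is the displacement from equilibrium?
x = √(2·PE/k) = √(2·5.202/360) = 0.17 m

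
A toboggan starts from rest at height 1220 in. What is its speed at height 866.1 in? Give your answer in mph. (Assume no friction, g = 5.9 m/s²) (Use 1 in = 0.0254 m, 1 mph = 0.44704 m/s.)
Convert to SI: h₁−h₂ = 8.98906 m
mgh₁ = mgh₂ + ½mv² ⇒ v = √(2g(h₁−h₂)) = √(2·5.9·8.98906) = 10.2991 m/s = 23.04 mph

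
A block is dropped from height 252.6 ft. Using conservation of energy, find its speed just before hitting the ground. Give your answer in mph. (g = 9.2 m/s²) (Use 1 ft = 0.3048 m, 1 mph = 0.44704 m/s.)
Convert to SI: h = 76.9925 m
mgh = ½mv² ⇒ v = √(2gh) = √(2·9.2·76.9925) = 37.6386 m/s = 84.2 mph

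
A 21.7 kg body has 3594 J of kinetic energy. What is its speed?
v = √(2·KE/m) = √(2·3594/21.7) = 18.2 m/s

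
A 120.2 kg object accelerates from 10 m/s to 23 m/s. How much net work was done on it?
W = ΔKE = ½m(v₂² − v₁²) = ½(120.2)(23² − 10²) = 25782.9 J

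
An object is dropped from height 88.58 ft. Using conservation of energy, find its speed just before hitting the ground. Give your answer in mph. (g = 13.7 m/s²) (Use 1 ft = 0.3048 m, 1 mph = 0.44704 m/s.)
Convert to SI: h = 26.9992 m
mgh = ½mv² ⇒ v = √(2gh) = √(2·13.7·26.9992) = 27.1989 m/s = 60.84 mph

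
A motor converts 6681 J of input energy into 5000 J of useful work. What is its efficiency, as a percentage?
η = W_out/W_in = 5000/6681 = 74.84%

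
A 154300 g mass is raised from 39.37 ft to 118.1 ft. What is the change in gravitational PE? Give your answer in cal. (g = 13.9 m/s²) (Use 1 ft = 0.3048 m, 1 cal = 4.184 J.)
Convert to SI: m = 154.3 kg, Δh = 23.9969 m
ΔPE = mgΔh = (154.3)(13.9)(23.9969) = 51467.8 J = 12300 cal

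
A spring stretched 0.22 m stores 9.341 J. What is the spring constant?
k = 2·PE/x² = 2·9.341/(0.22)² = 386.0 N/m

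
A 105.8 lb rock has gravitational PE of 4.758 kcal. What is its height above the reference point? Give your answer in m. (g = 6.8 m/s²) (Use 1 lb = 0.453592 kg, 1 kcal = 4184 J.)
Convert to SI: m = 47.99 kg, PE = 19907.5 J
h = PE/(mg) = 19907.5/(47.99·6.8) = 61.0 m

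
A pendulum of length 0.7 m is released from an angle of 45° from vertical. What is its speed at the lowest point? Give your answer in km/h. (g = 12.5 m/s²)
h = L(1 − cosθ) = 0.7(1 − cos45°) = 0.205025 m
v = √(2gh) = √(2·12.5·0.205025) = 2.26399 m/s = 8.15 km/h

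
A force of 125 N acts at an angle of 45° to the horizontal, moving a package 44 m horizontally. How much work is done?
W = F·d·cosθ = (125)(44)cos(45°) = 3889 J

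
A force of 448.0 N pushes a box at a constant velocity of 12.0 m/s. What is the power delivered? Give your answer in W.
P = Fv = (448.0)(12.0) = 5376 W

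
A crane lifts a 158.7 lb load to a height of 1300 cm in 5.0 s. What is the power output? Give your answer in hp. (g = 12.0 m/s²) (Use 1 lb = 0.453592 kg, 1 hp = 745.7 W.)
Convert to SI: m = 71.9851 kg, h = 13.0 m, t = 5.0 s
P = mgh/t = (71.9851)(12.0)(13.0)/5.0 = 2245.93 W = 3.012 hp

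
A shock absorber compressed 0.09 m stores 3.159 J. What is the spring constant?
k = 2·PE/x² = 2·3.159/(0.09)² = 780.0 N/m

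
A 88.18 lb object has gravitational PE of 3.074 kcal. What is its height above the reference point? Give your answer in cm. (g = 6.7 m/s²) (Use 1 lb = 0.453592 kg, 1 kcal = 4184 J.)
Convert to SI: m = 39.9977 kg, PE = 12861.6 J
h = PE/(mg) = 12861.6/(39.9977·6.7) = 47.9938 m = 4799 cm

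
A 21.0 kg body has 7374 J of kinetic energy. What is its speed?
v = √(2·KE/m) = √(2·7374/21.0) = 26.5 m/s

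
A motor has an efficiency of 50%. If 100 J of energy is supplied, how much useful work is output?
W_out = η·W_in = 0.5·100 = 50.0 J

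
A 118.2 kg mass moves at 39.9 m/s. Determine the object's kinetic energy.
KE = ½mv² = ½(118.2)(39.9)² = 94090 J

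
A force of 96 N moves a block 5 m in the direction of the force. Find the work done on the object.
W = F·d = (96)(5) = 480.0 J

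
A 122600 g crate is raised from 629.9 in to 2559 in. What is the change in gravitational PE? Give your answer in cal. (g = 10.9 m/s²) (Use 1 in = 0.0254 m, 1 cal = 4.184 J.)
Convert to SI: m = 122.6 kg, Δh = 48.9991 m
ΔPE = mgΔh = (122.6)(10.9)(48.9991) = 65479.5 J = 15650 cal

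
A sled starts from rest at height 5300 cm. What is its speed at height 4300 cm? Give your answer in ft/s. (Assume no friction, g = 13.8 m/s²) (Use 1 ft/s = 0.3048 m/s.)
Convert to SI: h₁−h₂ = 10.0 m
mgh₁ = mgh₂ + ½mv² ⇒ v = √(2g(h₁−h₂)) = √(2·13.8·10.0) = 16.6132 m/s = 54.51 ft/s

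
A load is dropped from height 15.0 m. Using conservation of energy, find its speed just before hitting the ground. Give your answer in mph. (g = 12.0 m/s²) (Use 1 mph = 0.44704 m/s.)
mgh = ½mv² ⇒ v = √(2gh) = √(2·12.0·15.0) = 18.9737 m/s = 42.44 mph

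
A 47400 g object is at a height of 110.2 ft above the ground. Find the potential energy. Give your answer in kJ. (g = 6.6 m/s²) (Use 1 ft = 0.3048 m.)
Convert to SI: m = 47.4 kg, h = 33.589 m
PE = mgh = (47.4)(6.6)(33.589) = 10508.0 J = 10.51 kJ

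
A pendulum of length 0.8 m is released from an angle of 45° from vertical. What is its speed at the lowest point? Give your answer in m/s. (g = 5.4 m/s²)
h = L(1 − cosθ) = 0.8(1 − cos45°) = 0.234315 m
v = √(2gh) = √(2·5.4·0.234315) = 1.591 m/s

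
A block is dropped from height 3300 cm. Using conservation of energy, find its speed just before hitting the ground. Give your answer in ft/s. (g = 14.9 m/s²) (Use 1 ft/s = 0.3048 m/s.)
Convert to SI: h = 33.0 m
mgh = ½mv² ⇒ v = √(2gh) = √(2·14.9·33.0) = 31.3592 m/s = 102.9 ft/s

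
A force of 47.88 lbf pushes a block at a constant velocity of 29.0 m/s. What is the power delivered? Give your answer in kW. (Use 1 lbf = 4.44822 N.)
Convert to SI: F = 212.981 N, v = 29.0 m/s
P = Fv = (212.981)(29.0) = 6176.44 W = 6.176 kW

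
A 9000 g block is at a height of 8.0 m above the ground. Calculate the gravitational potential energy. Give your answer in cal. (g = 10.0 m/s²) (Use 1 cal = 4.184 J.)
Convert to SI: m = 9.0 kg, h = 8.0 m
PE = mgh = (9.0)(10.0)(8.0) = 720.0 J = 172.1 cal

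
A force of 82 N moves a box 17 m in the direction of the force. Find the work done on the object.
W = F·d = (82)(17) = 1394 J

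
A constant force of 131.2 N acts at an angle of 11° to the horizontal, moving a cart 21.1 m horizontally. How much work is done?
W = F·d·cosθ = (131.2)(21.1)cos(11°) = 2717 J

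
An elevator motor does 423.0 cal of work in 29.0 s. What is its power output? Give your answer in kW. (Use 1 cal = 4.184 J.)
Convert to SI: W = 1769.83 J, t = 29.0 s
P = W/t = 1769.83/29.0 = 61.0287 W = 0.06103 kW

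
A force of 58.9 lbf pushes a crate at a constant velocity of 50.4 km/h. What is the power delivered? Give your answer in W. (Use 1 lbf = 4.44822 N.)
Convert to SI: F = 262.0 N, v = 14.0 m/s
P = Fv = (262.0)(14.0) = 3668 W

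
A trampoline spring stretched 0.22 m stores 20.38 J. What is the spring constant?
k = 2·PE/x² = 2·20.38/(0.22)² = 842.1 N/m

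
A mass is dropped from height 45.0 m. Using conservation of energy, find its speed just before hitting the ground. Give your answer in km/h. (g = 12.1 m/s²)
mgh = ½mv² ⇒ v = √(2gh) = √(2·12.1·45.0) = 33.0 m/s = 118.8 km/h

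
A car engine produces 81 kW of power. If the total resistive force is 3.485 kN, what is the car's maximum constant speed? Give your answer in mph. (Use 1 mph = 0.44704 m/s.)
Convert to SI: F = 3485.0 N
P = Fv ⇒ v = P/F = 81000 W/3485.0 N = 23.2425 m/s = 51.99 mph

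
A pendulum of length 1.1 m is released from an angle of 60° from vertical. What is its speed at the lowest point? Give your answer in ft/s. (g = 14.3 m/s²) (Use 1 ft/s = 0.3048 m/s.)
h = L(1 − cosθ) = 1.1(1 − cos60°) = 0.55 m
v = √(2gh) = √(2·14.3·0.55) = 3.96611 m/s = 13.01 ft/s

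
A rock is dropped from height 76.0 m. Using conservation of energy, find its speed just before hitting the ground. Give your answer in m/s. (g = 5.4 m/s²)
mgh = ½mv² ⇒ v = √(2gh) = √(2·5.4·76.0) = 28.65 m/s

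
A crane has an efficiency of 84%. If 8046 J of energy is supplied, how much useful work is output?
W_out = η·W_in = 0.84·8046 = 6758.64 J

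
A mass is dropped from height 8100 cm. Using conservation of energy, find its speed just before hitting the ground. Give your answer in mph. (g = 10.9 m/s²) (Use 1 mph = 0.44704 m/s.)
Convert to SI: h = 81.0 m
mgh = ½mv² ⇒ v = √(2gh) = √(2·10.9·81.0) = 42.0214 m/s = 94.0 mph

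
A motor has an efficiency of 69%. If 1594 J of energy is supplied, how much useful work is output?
W_out = η·W_in = 0.69·1594 = 1099.86 J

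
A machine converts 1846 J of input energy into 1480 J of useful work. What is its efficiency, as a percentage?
η = W_out/W_in = 1480/1846 = 80.17%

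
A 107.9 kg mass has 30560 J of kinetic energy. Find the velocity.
v = √(2·KE/m) = √(2·30560/107.9) = 23.8 m/s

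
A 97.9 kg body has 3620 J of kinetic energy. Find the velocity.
v = √(2·KE/m) = √(2·3620/97.9) = 8.6 m/s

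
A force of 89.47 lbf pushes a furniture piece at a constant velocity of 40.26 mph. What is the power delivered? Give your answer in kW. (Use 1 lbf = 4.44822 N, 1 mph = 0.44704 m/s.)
Convert to SI: F = 397.982 N, v = 17.9978 m/s
P = Fv = (397.982)(17.9978) = 7162.82 W = 7.163 kW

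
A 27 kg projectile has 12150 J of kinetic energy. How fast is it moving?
v = √(2·KE/m) = √(2·12150/27) = 30.0 m/s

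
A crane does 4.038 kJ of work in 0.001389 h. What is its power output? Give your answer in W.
Convert to SI: W = 4038.0 J, t = 5.0004 s
P = W/t = 4038.0/5.0004 = 807.5 W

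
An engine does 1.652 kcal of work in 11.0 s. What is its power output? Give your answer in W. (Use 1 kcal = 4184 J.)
Convert to SI: W = 6911.97 J, t = 11.0 s
P = W/t = 6911.97/11.0 = 628.4 W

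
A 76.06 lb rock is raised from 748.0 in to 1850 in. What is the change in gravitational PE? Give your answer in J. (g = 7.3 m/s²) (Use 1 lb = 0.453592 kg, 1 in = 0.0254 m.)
Convert to SI: m = 34.5002 kg, Δh = 27.9908 m
ΔPE = mgΔh = (34.5002)(7.3)(27.9908) = 7050 J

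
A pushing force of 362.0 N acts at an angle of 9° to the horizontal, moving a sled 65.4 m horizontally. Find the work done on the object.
W = F·d·cosθ = (362.0)(65.4)cos(9°) = 23380 J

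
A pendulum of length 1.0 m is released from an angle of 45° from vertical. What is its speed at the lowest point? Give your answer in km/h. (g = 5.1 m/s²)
h = L(1 − cosθ) = 1.0(1 − cos45°) = 0.292893 m
v = √(2gh) = √(2·5.1·0.292893) = 1.72844 m/s = 6.222 km/h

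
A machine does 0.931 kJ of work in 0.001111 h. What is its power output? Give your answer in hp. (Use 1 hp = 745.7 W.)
Convert to SI: W = 931.0 J, t = 3.9996 s
P = W/t = 931.0/3.9996 = 232.773 W = 0.3122 hp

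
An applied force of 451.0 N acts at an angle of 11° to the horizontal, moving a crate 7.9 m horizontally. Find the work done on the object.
W = F·d·cosθ = (451.0)(7.9)cos(11°) = 3497 J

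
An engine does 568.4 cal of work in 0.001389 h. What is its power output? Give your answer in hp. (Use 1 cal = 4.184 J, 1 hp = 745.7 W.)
Convert to SI: W = 2378.19 J, t = 5.0004 s
P = W/t = 2378.19/5.0004 = 475.599 W = 0.6378 hp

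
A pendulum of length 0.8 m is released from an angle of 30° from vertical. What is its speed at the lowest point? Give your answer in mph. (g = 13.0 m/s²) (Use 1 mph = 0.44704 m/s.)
h = L(1 − cosθ) = 0.8(1 − cos30°) = 0.10718 m
v = √(2gh) = √(2·13.0·0.10718) = 1.66933 m/s = 3.734 mph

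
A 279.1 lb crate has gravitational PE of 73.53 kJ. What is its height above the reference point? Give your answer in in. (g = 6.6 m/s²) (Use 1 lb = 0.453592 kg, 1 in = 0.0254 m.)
Convert to SI: m = 126.598 kg, PE = 73530.0 J
h = PE/(mg) = 73530.0/(126.598·6.6) = 88.0026 m = 3465 in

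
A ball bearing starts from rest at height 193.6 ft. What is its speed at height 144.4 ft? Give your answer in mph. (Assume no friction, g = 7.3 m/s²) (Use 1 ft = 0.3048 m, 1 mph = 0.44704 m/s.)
Convert to SI: h₁−h₂ = 14.9962 m
mgh₁ = mgh₂ + ½mv² ⇒ v = √(2g(h₁−h₂)) = √(2·7.3·14.9962) = 14.7968 m/s = 33.1 mph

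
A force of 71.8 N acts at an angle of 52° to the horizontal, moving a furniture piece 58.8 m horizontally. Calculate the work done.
W = F·d·cosθ = (71.8)(58.8)cos(52°) = 2599 J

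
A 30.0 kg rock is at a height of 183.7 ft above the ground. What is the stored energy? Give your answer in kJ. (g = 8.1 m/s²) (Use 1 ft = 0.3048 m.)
Convert to SI: m = 30.0 kg, h = 55.9918 m
PE = mgh = (30.0)(8.1)(55.9918) = 13606.0 J = 13.61 kJ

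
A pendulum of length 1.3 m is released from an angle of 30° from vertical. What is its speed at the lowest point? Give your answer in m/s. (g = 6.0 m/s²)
h = L(1 − cosθ) = 1.3(1 − cos30°) = 0.174167 m
v = √(2gh) = √(2·6.0·0.174167) = 1.446 m/s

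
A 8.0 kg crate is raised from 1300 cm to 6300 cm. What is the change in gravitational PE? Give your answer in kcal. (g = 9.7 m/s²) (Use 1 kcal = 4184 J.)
Convert to SI: m = 8.0 kg, Δh = 50.0 m
ΔPE = mgΔh = (8.0)(9.7)(50.0) = 3880.0 J = 0.9273 kcal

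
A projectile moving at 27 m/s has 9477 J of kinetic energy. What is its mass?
m = 2·KE/v² = 2·9477/(27)² = 26.0 kg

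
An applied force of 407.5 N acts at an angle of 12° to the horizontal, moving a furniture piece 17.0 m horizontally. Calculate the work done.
W = F·d·cosθ = (407.5)(17.0)cos(12°) = 6776 J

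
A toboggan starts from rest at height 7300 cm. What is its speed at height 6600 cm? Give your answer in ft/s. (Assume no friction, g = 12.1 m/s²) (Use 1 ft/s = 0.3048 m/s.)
Convert to SI: h₁−h₂ = 7.0 m
mgh₁ = mgh₂ + ½mv² ⇒ v = √(2g(h₁−h₂)) = √(2·12.1·7.0) = 13.0154 m/s = 42.7 ft/s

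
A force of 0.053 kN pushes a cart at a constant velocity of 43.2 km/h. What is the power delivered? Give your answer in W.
Convert to SI: F = 53.0 N, v = 12.0 m/s
P = Fv = (53.0)(12.0) = 636.0 W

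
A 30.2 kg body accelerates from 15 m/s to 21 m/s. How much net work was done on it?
W = ΔKE = ½m(v₂² − v₁²) = ½(30.2)(21² − 15²) = 3261.6 J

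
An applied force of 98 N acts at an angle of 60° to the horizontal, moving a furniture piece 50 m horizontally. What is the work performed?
W = F·d·cosθ = (98)(50)cos(60°) = 2450 J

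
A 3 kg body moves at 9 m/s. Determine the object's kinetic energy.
KE = ½mv² = ½(3)(9)² = 121.5 J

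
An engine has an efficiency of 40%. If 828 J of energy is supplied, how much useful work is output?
W_out = η·W_in = 0.4·828 = 331.2 J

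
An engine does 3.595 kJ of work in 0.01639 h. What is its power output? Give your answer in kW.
Convert to SI: W = 3595.0 J, t = 59.004 s
P = W/t = 3595.0/59.004 = 60.9281 W = 0.06093 kW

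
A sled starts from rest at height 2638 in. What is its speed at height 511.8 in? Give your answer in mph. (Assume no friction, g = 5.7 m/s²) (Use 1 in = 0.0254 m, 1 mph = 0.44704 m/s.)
Convert to SI: h₁−h₂ = 54.0055 m
mgh₁ = mgh₂ + ½mv² ⇒ v = √(2g(h₁−h₂)) = √(2·5.7·54.0055) = 24.8125 m/s = 55.5 mph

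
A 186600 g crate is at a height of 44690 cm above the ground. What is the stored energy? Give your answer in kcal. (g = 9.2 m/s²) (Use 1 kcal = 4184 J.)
Convert to SI: m = 186.6 kg, h = 446.9 m
PE = mgh = (186.6)(9.2)(446.9) = 767202 J = 183.4 kcal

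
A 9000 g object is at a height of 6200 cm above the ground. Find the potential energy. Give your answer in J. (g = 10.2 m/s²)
Convert to SI: m = 9.0 kg, h = 62.0 m
PE = mgh = (9.0)(10.2)(62.0) = 5692 J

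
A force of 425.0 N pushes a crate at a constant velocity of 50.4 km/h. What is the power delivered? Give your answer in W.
Convert to SI: F = 425.0 N, v = 14.0 m/s
P = Fv = (425.0)(14.0) = 5950 W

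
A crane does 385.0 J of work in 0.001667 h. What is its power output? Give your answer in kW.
Convert to SI: W = 385.0 J, t = 6.0012 s
P = W/t = 385.0/6.0012 = 64.1538 W = 0.06415 kW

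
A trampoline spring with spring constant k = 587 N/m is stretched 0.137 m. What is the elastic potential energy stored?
PE = ½kx² = ½(587)(0.137)² = 5.509 J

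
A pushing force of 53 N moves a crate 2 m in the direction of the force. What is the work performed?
W = F·d = (53)(2) = 106.0 J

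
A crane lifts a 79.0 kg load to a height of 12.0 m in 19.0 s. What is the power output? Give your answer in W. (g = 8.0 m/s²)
P = mgh/t = (79.0)(8.0)(12.0)/19.0 = 399.2 W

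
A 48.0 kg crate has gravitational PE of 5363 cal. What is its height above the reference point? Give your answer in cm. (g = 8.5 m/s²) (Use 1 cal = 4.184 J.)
Convert to SI: m = 48.0 kg, PE = 22438.8 J
h = PE/(mg) = 22438.8/(48.0·8.5) = 54.997 m = 5500 cm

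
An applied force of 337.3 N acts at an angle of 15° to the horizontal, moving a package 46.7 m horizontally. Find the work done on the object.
W = F·d·cosθ = (337.3)(46.7)cos(15°) = 15220 J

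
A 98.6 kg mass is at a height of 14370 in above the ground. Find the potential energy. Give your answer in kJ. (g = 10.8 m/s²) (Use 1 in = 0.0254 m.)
Convert to SI: m = 98.6 kg, h = 364.998 m
PE = mgh = (98.6)(10.8)(364.998) = 388679 J = 388.7 kJ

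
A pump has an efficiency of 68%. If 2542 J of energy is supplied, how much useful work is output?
W_out = η·W_in = 0.68·2542 = 1728.56 J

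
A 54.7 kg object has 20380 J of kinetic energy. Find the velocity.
v = √(2·KE/m) = √(2·20380/54.7) = 27.3 m/s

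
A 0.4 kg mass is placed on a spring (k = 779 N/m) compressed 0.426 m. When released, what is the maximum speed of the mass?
½kx² = ½mv² ⇒ v = x√(k/m) = (0.426)√(779/0.4) = 18.8 m/s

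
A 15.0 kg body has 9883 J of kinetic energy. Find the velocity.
v = √(2·KE/m) = √(2·9883/15.0) = 36.3 m/s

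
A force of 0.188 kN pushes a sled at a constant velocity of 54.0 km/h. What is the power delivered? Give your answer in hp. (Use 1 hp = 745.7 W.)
Convert to SI: F = 188.0 N, v = 15.0 m/s
P = Fv = (188.0)(15.0) = 2820.0 W = 3.782 hp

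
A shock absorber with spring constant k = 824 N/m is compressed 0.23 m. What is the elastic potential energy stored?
PE = ½kx² = ½(824)(0.23)² = 21.79 J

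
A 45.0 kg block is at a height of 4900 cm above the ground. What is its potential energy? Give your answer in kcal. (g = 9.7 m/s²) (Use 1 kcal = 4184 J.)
Convert to SI: m = 45.0 kg, h = 49.0 m
PE = mgh = (45.0)(9.7)(49.0) = 21388.5 J = 5.112 kcal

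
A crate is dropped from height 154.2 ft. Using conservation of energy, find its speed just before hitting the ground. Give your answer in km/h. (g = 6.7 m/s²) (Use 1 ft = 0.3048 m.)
Convert to SI: h = 47.0002 m
mgh = ½mv² ⇒ v = √(2gh) = √(2·6.7·47.0002) = 25.0959 m/s = 90.35 km/h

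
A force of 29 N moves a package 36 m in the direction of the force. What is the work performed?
W = F·d = (29)(36) = 1044 J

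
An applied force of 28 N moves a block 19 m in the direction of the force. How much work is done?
W = F·d = (28)(19) = 532.0 J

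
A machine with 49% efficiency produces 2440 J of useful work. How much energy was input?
W_in = W_out/η = 2440/0.49 = 4980 J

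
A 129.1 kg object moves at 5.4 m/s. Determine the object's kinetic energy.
KE = ½mv² = ½(129.1)(5.4)² = 1882 J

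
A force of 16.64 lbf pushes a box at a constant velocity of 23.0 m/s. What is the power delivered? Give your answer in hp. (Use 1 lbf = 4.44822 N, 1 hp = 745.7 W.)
Convert to SI: F = 74.0184 N, v = 23.0 m/s
P = Fv = (74.0184)(23.0) = 1702.42 W = 2.283 hp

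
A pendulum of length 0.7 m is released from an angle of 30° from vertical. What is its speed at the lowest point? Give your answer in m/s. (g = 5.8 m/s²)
h = L(1 − cosθ) = 0.7(1 − cos30°) = 0.0937822 m
v = √(2gh) = √(2·5.8·0.0937822) = 1.043 m/s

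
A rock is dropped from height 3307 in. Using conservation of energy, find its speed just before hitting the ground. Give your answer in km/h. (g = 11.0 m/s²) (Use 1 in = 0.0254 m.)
Convert to SI: h = 83.9978 m
mgh = ½mv² ⇒ v = √(2gh) = √(2·11.0·83.9978) = 42.9878 m/s = 154.8 km/h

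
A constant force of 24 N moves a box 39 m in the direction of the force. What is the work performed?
W = F·d = (24)(39) = 936.0 J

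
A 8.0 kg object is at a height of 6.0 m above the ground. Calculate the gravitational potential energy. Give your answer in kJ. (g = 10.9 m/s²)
PE = mgh = (8.0)(10.9)(6.0) = 523.2 J = 0.5232 kJ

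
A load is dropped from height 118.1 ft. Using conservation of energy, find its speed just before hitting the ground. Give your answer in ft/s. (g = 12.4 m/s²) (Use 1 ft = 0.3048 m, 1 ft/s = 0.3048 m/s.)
Convert to SI: h = 35.9969 m
mgh = ½mv² ⇒ v = √(2gh) = √(2·12.4·35.9969) = 29.8785 m/s = 98.03 ft/s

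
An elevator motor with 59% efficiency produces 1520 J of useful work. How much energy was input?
W_in = W_out/η = 1520/0.59 = 2576 J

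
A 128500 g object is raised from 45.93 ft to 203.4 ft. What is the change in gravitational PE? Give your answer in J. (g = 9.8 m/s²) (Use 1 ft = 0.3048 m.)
Convert to SI: m = 128.5 kg, Δh = 47.9969 m
ΔPE = mgΔh = (128.5)(9.8)(47.9969) = 60440 J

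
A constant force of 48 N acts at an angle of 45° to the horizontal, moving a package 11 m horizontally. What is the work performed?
W = F·d·cosθ = (48)(11)cos(45°) = 373.4 J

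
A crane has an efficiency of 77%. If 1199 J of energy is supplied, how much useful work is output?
W_out = η·W_in = 0.77·1199 = 923.23 J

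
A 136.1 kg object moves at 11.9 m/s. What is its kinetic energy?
KE = ½mv² = ½(136.1)(11.9)² = 9637 J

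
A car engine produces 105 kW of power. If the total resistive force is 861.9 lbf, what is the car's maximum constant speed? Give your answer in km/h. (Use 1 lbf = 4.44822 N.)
Convert to SI: F = 3833.92 N
P = Fv ⇒ v = P/F = 105000 W/3833.92 N = 27.3871 m/s = 98.59 km/h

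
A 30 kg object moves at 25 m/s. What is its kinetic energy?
KE = ½mv² = ½(30)(25)² = 9375.0 J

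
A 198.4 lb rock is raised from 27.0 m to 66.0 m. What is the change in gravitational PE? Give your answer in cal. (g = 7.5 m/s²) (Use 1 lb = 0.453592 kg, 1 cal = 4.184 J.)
Convert to SI: m = 89.9927 kg, Δh = 39.0 m
ΔPE = mgΔh = (89.9927)(7.5)(39.0) = 26322.9 J = 6291 cal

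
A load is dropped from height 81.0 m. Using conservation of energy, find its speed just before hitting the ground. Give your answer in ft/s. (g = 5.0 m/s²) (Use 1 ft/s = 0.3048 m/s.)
mgh = ½mv² ⇒ v = √(2gh) = √(2·5.0·81.0) = 28.4605 m/s = 93.37 ft/s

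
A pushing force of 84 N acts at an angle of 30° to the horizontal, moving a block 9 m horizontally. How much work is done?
W = F·d·cosθ = (84)(9)cos(30°) = 654.7 J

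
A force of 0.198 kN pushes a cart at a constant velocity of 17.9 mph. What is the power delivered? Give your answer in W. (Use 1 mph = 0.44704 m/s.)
Convert to SI: F = 198.0 N, v = 8.00202 m/s
P = Fv = (198.0)(8.00202) = 1584 W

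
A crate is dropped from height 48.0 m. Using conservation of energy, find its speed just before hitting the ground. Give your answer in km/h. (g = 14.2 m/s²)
mgh = ½mv² ⇒ v = √(2gh) = √(2·14.2·48.0) = 36.9215 m/s = 132.9 km/h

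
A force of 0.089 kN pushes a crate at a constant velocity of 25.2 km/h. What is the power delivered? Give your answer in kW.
Convert to SI: F = 89.0 N, v = 7.0 m/s
P = Fv = (89.0)(7.0) = 623.0 W = 0.623 kW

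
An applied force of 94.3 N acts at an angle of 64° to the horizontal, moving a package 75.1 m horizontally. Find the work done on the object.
W = F·d·cosθ = (94.3)(75.1)cos(64°) = 3105 J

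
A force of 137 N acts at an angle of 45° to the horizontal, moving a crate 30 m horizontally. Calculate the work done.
W = F·d·cosθ = (137)(30)cos(45°) = 2906 J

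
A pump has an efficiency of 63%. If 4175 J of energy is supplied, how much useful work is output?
W_out = η·W_in = 0.63·4175 = 2630.25 J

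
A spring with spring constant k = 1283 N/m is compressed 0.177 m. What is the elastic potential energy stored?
PE = ½kx² = ½(1283)(0.177)² = 20.1 J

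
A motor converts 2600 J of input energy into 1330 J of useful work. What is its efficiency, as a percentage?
η = W_out/W_in = 1330/2600 = 51.15%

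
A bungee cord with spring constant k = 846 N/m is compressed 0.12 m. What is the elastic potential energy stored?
PE = ½kx² = ½(846)(0.12)² = 6.091 J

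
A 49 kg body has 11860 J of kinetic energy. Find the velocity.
v = √(2·KE/m) = √(2·11860/49) = 22.0 m/s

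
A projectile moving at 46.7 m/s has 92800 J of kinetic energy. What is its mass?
m = 2·KE/v² = 2·92800/(46.7)² = 85.1 kg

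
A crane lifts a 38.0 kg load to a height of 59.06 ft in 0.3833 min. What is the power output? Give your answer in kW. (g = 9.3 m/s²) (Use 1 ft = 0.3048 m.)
Convert to SI: m = 38.0 kg, h = 18.0015 m, t = 22.998 s
P = mgh/t = (38.0)(9.3)(18.0015)/22.998 = 276.621 W = 0.2766 kW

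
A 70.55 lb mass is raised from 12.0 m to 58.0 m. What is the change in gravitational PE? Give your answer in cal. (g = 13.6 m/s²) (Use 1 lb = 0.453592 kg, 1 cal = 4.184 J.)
Convert to SI: m = 32.0009 kg, Δh = 46.0 m
ΔPE = mgΔh = (32.0009)(13.6)(46.0) = 20019.8 J = 4785 cal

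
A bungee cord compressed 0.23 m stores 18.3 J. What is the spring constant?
k = 2·PE/x² = 2·18.3/(0.23)² = 691.9 N/m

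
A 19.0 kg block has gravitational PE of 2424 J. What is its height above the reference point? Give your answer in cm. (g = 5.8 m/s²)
h = PE/(mg) = 2424.0/(19.0·5.8) = 21.9964 m = 2200 cm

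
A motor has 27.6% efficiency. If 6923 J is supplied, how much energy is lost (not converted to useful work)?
W_lost = W_in(1 − η) = 6923·(1 − 0.276) = 5012 J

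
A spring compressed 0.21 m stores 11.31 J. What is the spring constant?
k = 2·PE/x² = 2·11.31/(0.21)² = 512.9 N/m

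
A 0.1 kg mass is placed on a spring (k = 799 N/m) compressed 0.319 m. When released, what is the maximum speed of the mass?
½kx² = ½mv² ⇒ v = x√(k/m) = (0.319)√(799/0.1) = 28.51 m/s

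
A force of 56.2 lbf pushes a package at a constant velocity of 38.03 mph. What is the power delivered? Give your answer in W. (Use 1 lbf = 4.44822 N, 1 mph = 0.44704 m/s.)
Convert to SI: F = 249.99 N, v = 17.0009 m/s
P = Fv = (249.99)(17.0009) = 4250 W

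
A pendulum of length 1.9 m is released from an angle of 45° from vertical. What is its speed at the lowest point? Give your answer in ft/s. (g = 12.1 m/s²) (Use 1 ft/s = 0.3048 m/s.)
h = L(1 − cosθ) = 1.9(1 − cos45°) = 0.556497 m
v = √(2gh) = √(2·12.1·0.556497) = 3.66977 m/s = 12.04 ft/s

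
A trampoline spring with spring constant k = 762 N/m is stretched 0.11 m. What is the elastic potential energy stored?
PE = ½kx² = ½(762)(0.11)² = 4.61 J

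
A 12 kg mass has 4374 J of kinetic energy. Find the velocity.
v = √(2·KE/m) = √(2·4374/12) = 27.0 m/s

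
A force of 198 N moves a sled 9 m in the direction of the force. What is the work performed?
W = F·d = (198)(9) = 1782 J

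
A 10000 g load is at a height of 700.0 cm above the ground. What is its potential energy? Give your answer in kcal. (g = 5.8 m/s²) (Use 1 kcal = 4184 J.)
Convert to SI: m = 10.0 kg, h = 7.0 m
PE = mgh = (10.0)(5.8)(7.0) = 406.0 J = 0.09704 kcal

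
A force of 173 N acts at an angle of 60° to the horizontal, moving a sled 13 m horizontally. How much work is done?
W = F·d·cosθ = (173)(13)cos(60°) = 1125 J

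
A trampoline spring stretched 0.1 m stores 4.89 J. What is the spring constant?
k = 2·PE/x² = 2·4.89/(0.1)² = 978.0 N/m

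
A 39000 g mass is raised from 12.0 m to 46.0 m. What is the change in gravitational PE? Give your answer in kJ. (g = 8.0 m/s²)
Convert to SI: m = 39.0 kg, Δh = 34.0 m
ΔPE = mgΔh = (39.0)(8.0)(34.0) = 10608.0 J = 10.61 kJ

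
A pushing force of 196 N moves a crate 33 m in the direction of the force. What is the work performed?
W = F·d = (196)(33) = 6468 J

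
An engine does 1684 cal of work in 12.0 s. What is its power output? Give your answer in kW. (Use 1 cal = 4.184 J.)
Convert to SI: W = 7045.86 J, t = 12.0 s
P = W/t = 7045.86/12.0 = 587.155 W = 0.5872 kW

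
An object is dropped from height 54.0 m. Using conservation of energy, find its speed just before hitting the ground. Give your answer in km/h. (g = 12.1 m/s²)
mgh = ½mv² ⇒ v = √(2gh) = √(2·12.1·54.0) = 36.1497 m/s = 130.1 km/h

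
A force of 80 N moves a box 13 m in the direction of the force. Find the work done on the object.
W = F·d = (80)(13) = 1040 J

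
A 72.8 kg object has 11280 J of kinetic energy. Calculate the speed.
v = √(2·KE/m) = √(2·11280/72.8) = 17.6 m/s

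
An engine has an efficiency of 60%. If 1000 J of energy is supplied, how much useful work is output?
W_out = η·W_in = 0.6·1000 = 600.0 J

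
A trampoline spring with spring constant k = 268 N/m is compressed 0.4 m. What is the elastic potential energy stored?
PE = ½kx² = ½(268)(0.4)² = 21.44 J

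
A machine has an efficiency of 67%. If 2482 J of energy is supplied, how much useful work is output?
W_out = η·W_in = 0.67·2482 = 1662.94 J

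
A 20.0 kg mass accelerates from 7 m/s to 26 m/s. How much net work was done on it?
W = ΔKE = ½m(v₂² − v₁²) = ½(20.0)(26² − 7²) = 6270.0 J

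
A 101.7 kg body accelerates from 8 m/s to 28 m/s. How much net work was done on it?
W = ΔKE = ½m(v₂² − v₁²) = ½(101.7)(28² − 8²) = 36612.0 J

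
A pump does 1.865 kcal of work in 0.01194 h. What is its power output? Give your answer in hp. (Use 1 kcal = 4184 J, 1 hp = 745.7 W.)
Convert to SI: W = 7803.16 J, t = 42.984 s
P = W/t = 7803.16/42.984 = 181.536 W = 0.2434 hp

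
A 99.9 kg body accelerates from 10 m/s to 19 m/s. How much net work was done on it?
W = ΔKE = ½m(v₂² − v₁²) = ½(99.9)(19² − 10²) = 13036.95 J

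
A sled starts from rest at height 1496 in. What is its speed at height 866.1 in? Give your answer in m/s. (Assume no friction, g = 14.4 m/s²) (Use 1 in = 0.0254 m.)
Convert to SI: h₁−h₂ = 15.9995 m
mgh₁ = mgh₂ + ½mv² ⇒ v = √(2g(h₁−h₂)) = √(2·14.4·15.9995) = 21.47 m/s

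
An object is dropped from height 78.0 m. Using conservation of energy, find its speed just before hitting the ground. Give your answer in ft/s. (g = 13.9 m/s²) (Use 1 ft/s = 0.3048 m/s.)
mgh = ½mv² ⇒ v = √(2gh) = √(2·13.9·78.0) = 46.5661 m/s = 152.8 ft/s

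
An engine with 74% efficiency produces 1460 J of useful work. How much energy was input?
W_in = W_out/η = 1460/0.74 = 1973 J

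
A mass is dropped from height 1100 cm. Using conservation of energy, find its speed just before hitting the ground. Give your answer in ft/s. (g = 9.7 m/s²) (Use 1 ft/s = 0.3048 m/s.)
Convert to SI: h = 11.0 m
mgh = ½mv² ⇒ v = √(2gh) = √(2·9.7·11.0) = 14.6082 m/s = 47.93 ft/s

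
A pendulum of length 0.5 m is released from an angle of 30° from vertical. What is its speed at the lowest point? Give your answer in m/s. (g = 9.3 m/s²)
h = L(1 − cosθ) = 0.5(1 − cos30°) = 0.0669873 m
v = √(2gh) = √(2·9.3·0.0669873) = 1.116 m/s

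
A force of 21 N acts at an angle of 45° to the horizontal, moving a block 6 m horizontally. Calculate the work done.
W = F·d·cosθ = (21)(6)cos(45°) = 89.1 J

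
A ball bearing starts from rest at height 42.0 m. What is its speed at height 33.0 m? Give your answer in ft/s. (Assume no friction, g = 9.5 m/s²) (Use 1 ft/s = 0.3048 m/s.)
mgh₁ = mgh₂ + ½mv² ⇒ v = √(2g(h₁−h₂)) = √(2·9.5·9.0) = 13.0767 m/s = 42.9 ft/s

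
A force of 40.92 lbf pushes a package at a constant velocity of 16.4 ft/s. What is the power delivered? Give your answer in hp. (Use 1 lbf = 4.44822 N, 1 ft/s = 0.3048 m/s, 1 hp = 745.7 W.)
Convert to SI: F = 182.021 N, v = 4.99872 m/s
P = Fv = (182.021)(4.99872) = 909.873 W = 1.22 hp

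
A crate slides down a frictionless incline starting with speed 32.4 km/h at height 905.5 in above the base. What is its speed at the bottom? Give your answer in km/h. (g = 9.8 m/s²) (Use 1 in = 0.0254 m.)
Convert to SI: v₀ = 9.0 m/s, h = 22.9997 m
½mv₀² + mgh = ½mv² ⇒ v = √(v₀² + 2gh) = √(9.0² + 2·9.8·22.9997) = 23.0607 m/s = 83.02 km/h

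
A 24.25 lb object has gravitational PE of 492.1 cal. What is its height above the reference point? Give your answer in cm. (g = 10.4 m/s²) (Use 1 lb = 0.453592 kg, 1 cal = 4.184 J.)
Convert to SI: m = 10.9996 kg, PE = 2058.95 J
h = PE/(mg) = 2058.95/(10.9996·10.4) = 17.9984 m = 1800 cm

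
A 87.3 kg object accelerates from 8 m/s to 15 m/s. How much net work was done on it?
W = ΔKE = ½m(v₂² − v₁²) = ½(87.3)(15² − 8²) = 7027.65 J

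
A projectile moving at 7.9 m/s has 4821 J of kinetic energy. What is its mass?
m = 2·KE/v² = 2·4821/(7.9)² = 154.5 kg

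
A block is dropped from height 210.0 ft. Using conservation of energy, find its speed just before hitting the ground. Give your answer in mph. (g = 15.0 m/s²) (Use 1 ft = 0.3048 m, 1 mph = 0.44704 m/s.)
Convert to SI: h = 64.008 m
mgh = ½mv² ⇒ v = √(2gh) = √(2·15.0·64.008) = 43.8205 m/s = 98.02 mph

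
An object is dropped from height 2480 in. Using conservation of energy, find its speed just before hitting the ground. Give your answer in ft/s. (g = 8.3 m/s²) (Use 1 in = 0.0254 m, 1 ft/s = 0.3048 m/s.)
Convert to SI: h = 62.992 m
mgh = ½mv² ⇒ v = √(2gh) = √(2·8.3·62.992) = 32.3368 m/s = 106.1 ft/s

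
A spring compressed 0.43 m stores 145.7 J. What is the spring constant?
k = 2·PE/x² = 2·145.7/(0.43)² = 1576 N/m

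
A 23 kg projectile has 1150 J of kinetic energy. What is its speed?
v = √(2·KE/m) = √(2·1150/23) = 10.0 m/s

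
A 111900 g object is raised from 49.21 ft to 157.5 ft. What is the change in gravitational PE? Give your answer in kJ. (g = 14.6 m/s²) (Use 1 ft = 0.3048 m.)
Convert to SI: m = 111.9 kg, Δh = 33.0068 m
ΔPE = mgΔh = (111.9)(14.6)(33.0068) = 53924.5 J = 53.92 kJ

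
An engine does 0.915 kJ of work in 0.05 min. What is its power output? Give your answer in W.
Convert to SI: W = 915.0 J, t = 3.0 s
P = W/t = 915.0/3.0 = 305.0 W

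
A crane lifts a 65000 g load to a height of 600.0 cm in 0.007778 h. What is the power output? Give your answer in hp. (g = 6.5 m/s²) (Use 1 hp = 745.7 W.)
Convert to SI: m = 65.0 kg, h = 6.0 m, t = 28.0008 s
P = mgh/t = (65.0)(6.5)(6.0)/28.0008 = 90.5331 W = 0.1214 hp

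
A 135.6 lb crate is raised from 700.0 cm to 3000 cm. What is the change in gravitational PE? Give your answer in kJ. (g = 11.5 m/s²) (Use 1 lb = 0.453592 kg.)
Convert to SI: m = 61.5071 kg, Δh = 23.0 m
ΔPE = mgΔh = (61.5071)(11.5)(23.0) = 16268.6 J = 16.27 kJ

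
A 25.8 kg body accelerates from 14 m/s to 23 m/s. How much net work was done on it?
W = ΔKE = ½m(v₂² − v₁²) = ½(25.8)(23² − 14²) = 4295.7 J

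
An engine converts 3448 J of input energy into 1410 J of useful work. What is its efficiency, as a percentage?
η = W_out/W_in = 1410/3448 = 40.89%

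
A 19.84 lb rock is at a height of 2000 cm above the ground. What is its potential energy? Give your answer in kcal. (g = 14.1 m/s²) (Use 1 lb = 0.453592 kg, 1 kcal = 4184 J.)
Convert to SI: m = 8.99927 kg, h = 20.0 m
PE = mgh = (8.99927)(14.1)(20.0) = 2537.79 J = 0.6065 kcal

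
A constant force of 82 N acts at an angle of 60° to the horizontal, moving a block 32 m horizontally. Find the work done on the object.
W = F·d·cosθ = (82)(32)cos(60°) = 1312 J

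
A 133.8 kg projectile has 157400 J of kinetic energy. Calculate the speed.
v = √(2·KE/m) = √(2·157400/133.8) = 48.51 m/s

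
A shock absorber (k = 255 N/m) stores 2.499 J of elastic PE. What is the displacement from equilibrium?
x = √(2·PE/k) = √(2·2.499/255) = 0.14 m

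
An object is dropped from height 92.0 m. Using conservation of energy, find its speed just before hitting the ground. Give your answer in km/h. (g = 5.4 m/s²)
mgh = ½mv² ⇒ v = √(2gh) = √(2·5.4·92.0) = 31.5214 m/s = 113.5 km/h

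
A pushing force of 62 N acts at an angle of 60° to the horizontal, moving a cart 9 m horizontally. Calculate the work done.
W = F·d·cosθ = (62)(9)cos(60°) = 279.0 J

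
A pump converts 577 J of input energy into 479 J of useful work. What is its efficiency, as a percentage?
η = W_out/W_in = 479/577 = 83.02%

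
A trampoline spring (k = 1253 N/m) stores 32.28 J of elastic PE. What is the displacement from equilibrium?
x = √(2·PE/k) = √(2·32.28/1253) = 0.227 m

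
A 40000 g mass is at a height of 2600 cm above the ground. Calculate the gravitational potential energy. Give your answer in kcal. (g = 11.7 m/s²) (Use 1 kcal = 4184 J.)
Convert to SI: m = 40.0 kg, h = 26.0 m
PE = mgh = (40.0)(11.7)(26.0) = 12168.0 J = 2.908 kcal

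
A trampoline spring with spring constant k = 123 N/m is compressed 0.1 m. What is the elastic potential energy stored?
PE = ½kx² = ½(123)(0.1)² = 0.615 J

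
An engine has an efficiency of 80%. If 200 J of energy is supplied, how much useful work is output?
W_out = η·W_in = 0.8·200 = 160.0 J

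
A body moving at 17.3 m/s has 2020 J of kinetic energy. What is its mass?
m = 2·KE/v² = 2·2020/(17.3)² = 13.5 kg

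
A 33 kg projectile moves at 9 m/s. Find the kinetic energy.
KE = ½mv² = ½(33)(9)² = 1336.5 J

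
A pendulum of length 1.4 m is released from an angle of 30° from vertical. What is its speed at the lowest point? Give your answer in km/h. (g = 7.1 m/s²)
h = L(1 − cosθ) = 1.4(1 − cos30°) = 0.187564 m
v = √(2gh) = √(2·7.1·0.187564) = 1.632 m/s = 5.875 km/h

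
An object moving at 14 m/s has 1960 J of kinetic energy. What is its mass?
m = 2·KE/v² = 2·1960/(14)² = 20.0 kg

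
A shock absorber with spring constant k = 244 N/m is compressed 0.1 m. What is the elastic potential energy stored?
PE = ½kx² = ½(244)(0.1)² = 1.22 J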